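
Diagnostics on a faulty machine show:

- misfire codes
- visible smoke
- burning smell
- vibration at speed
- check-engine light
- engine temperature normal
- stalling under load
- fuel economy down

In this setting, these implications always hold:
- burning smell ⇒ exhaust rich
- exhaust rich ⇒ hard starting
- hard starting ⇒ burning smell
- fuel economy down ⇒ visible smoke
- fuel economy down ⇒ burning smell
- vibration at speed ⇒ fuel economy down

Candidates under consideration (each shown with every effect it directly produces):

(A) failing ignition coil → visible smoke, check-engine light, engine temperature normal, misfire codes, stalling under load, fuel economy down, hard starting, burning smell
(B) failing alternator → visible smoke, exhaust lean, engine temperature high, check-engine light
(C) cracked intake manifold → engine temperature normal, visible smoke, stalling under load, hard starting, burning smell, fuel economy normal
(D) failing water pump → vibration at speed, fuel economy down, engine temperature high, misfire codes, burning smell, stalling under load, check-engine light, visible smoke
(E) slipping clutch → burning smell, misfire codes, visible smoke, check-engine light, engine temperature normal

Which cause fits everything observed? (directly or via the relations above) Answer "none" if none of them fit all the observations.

For each candidate, compare predicted effects to what was observed:
(A) failing ignition coil — does not account for vibration at speed
(B) failing alternator — fails on misfire codes, burning smell, vibration at speed, engine temperature normal, stalling under load, fuel economy down (predicts engine temperature high, not engine temperature normal)
(C) cracked intake manifold — misfire codes NO; visible smoke yes; burning smell yes; vibration at speed NO; check-engine light NO; engine temperature normal yes; stalling under load yes; fuel economy down NO
(D) failing water pump — misfire codes yes; visible smoke yes; burning smell yes; vibration at speed yes; check-engine light yes; engine temperature normal NO; stalling under load yes; fuel economy down yes
(E) slipping clutch — misfire codes yes; visible smoke yes; burning smell yes; vibration at speed NO; check-engine light yes; engine temperature normal yes; stalling under load NO; fuel economy down NO
None of the listed candidates fits everything.

none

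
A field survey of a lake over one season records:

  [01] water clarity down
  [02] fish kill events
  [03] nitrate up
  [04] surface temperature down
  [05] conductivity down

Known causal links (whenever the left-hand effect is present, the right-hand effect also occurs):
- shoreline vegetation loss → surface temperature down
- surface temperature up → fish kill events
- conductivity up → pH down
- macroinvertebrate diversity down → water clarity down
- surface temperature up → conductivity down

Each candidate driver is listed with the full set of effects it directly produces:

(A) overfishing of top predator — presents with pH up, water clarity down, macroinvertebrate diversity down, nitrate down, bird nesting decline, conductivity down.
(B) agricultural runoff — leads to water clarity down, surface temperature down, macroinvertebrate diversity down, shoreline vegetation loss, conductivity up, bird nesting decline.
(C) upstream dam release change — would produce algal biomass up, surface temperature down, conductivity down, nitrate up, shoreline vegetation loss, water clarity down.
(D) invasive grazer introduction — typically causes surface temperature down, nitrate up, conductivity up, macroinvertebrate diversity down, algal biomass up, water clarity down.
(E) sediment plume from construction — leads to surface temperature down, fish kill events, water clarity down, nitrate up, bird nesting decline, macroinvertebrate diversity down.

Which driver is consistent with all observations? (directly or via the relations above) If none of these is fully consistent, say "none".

none

Testing each hypothesis:
(A) overfishing of top predator — fails on fish kill events, nitrate up, surface temperature down (predicts nitrate down, not nitrate up)
(B) agricultural runoff — fails on fish kill events, nitrate up, conductivity down (predicts conductivity up, not conductivity down)
(C) upstream dam release change — water clarity down match; fish kill events miss; nitrate up match; surface temperature down match; conductivity down match
(D) invasive grazer introduction — water clarity down match; fish kill events miss; nitrate up match; surface temperature down match; conductivity down miss
(E) sediment plume from construction — water clarity down match; fish kill events match; nitrate up match; surface temperature down match; conductivity down miss
None of the listed candidates fits everything.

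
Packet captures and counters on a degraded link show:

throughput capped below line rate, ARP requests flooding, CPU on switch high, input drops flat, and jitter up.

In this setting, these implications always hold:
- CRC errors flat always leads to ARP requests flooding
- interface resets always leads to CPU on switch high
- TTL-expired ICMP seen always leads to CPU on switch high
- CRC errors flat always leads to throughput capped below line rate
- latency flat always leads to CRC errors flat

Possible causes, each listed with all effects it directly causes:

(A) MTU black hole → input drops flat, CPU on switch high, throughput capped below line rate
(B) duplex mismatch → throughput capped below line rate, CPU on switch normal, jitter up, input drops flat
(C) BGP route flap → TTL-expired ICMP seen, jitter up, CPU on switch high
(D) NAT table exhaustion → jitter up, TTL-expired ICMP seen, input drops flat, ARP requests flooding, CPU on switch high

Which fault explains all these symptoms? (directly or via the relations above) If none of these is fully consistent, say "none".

none

Checking each candidate against the observations:
(A) MTU black hole — does not account for ARP requests flooding, jitter up
(B) duplex mismatch — throughput capped below line rate ✓; ARP requests flooding ✗; CPU on switch high ✗; input drops flat ✓; jitter up ✓
(C) BGP route flap — throughput capped below line rate ✗; ARP requests flooding ✗; CPU on switch high ✓; input drops flat ✗; jitter up ✓
(D) NAT table exhaustion — throughput capped below line rate ✗; ARP requests flooding ✓; CPU on switch high ✓; input drops flat ✓; jitter up ✓
No candidate is consistent with all observations.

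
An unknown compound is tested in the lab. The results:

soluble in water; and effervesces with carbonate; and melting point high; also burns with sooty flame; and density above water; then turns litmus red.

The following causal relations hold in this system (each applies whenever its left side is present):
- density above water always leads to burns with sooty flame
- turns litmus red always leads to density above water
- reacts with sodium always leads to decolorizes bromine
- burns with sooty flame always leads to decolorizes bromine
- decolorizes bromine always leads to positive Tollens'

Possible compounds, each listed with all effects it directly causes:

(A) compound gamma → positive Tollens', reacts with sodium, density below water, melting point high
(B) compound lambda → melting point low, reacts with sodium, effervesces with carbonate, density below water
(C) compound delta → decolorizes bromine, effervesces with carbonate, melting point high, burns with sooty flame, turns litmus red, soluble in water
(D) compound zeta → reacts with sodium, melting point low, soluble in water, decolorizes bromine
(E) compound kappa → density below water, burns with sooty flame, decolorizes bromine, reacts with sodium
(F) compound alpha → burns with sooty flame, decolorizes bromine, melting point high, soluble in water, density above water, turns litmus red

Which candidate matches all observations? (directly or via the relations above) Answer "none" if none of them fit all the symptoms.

Per-candidate check:
(A) compound gamma — soluble in water NO; effervesces with carbonate NO; melting point high yes; burns with sooty flame NO; density above water NO; turns litmus red NO
(B) compound lambda — soluble in water NO; effervesces with carbonate yes; melting point high NO; burns with sooty flame NO; density above water NO; turns litmus red NO
(C) compound delta — soluble in water yes; effervesces with carbonate yes; melting point high yes; burns with sooty flame yes; density above water yes (via turns litmus red → density above water); turns litmus red yes
(D) compound zeta — soluble in water yes; effervesces with carbonate NO; melting point high NO; burns with sooty flame NO; density above water NO; turns litmus red NO
(E) compound kappa — soluble in water NO; effervesces with carbonate NO; melting point high NO; burns with sooty flame yes; density above water NO; turns litmus red NO
(F) compound alpha — soluble in water yes; effervesces with carbonate NO; melting point high yes; burns with sooty flame yes; density above water yes; turns litmus red yes
(C) is the only candidate with no mismatches.

C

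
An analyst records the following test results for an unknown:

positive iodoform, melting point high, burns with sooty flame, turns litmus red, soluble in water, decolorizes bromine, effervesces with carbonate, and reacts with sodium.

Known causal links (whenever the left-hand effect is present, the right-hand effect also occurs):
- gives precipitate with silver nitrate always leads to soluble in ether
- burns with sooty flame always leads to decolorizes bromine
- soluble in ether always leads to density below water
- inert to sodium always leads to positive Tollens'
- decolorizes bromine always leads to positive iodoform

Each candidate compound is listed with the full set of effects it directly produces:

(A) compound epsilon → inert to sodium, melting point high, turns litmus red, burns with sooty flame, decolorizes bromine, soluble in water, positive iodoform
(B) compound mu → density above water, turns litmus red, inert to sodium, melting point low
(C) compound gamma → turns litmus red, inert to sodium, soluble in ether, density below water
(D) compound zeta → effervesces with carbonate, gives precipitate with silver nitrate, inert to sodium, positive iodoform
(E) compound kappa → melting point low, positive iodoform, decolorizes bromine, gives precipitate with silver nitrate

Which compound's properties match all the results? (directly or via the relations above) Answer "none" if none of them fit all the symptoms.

Checking each candidate against the observations:
(A) compound epsilon — positive iodoform match; melting point high match; burns with sooty flame match; turns litmus red match; soluble in water match; decolorizes bromine match; effervesces with carbonate miss; reacts with sodium miss
(B) compound mu — fails on positive iodoform, melting point high, burns with sooty flame, soluble in water, decolorizes bromine, effervesces with carbonate, reacts with sodium (predicts melting point low, not melting point high; predicts inert to sodium, not reacts with sodium)
(C) compound gamma — positive iodoform miss; melting point high miss; burns with sooty flame miss; turns litmus red match; soluble in water miss; decolorizes bromine miss; effervesces with carbonate miss; reacts with sodium miss
(D) compound zeta — fails on melting point high, burns with sooty flame, turns litmus red, soluble in water, decolorizes bromine, reacts with sodium (predicts inert to sodium, not reacts with sodium)
(E) compound kappa — fails on melting point high, burns with sooty flame, turns litmus red, soluble in water, effervesces with carbonate, reacts with sodium (predicts melting point low, not melting point high)
No candidate is consistent with all observations.

none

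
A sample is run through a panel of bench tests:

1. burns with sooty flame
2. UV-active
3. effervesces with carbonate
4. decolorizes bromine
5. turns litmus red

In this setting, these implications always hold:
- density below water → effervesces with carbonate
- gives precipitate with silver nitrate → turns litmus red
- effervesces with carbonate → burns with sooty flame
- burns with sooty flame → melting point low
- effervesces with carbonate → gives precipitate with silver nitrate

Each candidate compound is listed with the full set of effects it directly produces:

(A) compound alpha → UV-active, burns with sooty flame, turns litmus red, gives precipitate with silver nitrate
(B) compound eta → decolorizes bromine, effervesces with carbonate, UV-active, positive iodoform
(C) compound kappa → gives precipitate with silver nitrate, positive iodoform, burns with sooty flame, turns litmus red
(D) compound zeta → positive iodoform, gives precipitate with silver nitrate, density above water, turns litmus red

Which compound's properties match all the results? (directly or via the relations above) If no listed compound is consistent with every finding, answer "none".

B

Testing each hypothesis:
(A) compound alpha — burns with sooty flame yes; UV-active yes; effervesces with carbonate NO; decolorizes bromine NO; turns litmus red yes
(B) compound eta — accounts for every observation (burns with sooty flame by effervesces with carbonate → burns with sooty flame)
(C) compound kappa — does not account for UV-active, effervesces with carbonate, decolorizes bromine
(D) compound zeta — burns with sooty flame NO; UV-active NO; effervesces with carbonate NO; decolorizes bromine NO; turns litmus red yes
Only (B) is consistent with every observation.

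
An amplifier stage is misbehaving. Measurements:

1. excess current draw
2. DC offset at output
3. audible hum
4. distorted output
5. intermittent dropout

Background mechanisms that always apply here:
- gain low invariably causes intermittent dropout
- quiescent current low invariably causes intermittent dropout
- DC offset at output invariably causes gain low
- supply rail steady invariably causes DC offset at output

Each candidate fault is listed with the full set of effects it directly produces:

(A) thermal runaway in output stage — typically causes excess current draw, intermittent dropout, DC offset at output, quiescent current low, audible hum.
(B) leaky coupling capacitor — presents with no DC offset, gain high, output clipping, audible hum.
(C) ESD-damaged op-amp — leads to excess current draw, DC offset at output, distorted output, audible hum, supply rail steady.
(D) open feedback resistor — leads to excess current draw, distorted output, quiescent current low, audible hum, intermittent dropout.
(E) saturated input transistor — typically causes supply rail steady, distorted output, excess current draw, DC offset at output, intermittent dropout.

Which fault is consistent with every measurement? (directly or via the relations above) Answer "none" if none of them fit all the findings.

Per-candidate check:
(A) thermal runaway in output stage — excess current draw match; DC offset at output match; audible hum match; distorted output miss; intermittent dropout match
(B) leaky coupling capacitor — excess current draw miss; DC offset at output miss; audible hum match; distorted output miss; intermittent dropout miss
(C) ESD-damaged op-amp — accounts for every observation (intermittent dropout through DC offset at output → gain low → intermittent dropout)
(D) open feedback resistor — excess current draw match; DC offset at output miss; audible hum match; distorted output match; intermittent dropout match
(E) saturated input transistor — excess current draw match; DC offset at output match; audible hum miss; distorted output match; intermittent dropout match
(C) is the only candidate with no mismatches.

C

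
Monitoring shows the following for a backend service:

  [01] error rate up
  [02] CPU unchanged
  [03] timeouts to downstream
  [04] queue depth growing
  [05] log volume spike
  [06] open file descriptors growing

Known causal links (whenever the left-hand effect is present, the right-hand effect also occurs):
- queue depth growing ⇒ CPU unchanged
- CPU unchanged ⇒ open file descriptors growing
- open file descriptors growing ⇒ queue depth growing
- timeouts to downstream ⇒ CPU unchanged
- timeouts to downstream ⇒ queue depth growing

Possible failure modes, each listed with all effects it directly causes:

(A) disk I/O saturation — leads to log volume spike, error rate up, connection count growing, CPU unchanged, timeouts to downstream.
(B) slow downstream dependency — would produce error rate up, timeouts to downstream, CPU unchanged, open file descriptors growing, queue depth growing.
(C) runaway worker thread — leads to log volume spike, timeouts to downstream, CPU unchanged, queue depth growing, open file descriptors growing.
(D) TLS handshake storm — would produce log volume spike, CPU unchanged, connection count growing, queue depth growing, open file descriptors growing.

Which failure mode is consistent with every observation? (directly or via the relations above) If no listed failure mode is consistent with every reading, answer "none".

Per-candidate check:
(A) disk I/O saturation — accounts for every observation (queue depth growing through timeouts to downstream → queue depth growing)
(B) slow downstream dependency — error rate up ✓; CPU unchanged ✓; timeouts to downstream ✓; queue depth growing ✓; log volume spike ✗; open file descriptors growing ✓
(C) runaway worker thread — does not account for error rate up
(D) TLS handshake storm — does not account for error rate up, timeouts to downstream
(A) alone accounts for all the evidence.

A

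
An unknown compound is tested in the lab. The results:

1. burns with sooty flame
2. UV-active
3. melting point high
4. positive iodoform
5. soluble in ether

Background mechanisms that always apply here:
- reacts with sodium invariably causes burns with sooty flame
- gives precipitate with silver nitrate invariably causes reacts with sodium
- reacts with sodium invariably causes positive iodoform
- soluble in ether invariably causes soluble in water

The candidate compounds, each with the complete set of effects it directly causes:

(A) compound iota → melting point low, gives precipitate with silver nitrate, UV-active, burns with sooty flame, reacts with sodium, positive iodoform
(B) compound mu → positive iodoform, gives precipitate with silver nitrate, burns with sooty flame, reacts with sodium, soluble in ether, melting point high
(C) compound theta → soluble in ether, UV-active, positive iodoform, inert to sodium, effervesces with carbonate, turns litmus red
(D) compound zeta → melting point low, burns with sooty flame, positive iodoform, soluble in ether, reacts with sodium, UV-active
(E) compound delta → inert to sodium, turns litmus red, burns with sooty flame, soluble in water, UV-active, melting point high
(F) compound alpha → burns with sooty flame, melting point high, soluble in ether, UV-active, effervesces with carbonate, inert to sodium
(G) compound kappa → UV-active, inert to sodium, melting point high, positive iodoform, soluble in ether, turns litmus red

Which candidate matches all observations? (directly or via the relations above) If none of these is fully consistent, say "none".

Checking each candidate against the observations:
(A) compound iota — fails on melting point high, soluble in ether (predicts melting point low, not melting point high)
(B) compound mu — burns with sooty flame match; UV-active miss; melting point high match; positive iodoform match; soluble in ether match
(C) compound theta — burns with sooty flame miss; UV-active match; melting point high miss; positive iodoform match; soluble in ether match
(D) compound zeta — burns with sooty flame match; UV-active match; melting point high miss; positive iodoform match; soluble in ether match
(E) compound delta — does not account for positive iodoform, soluble in ether
(F) compound alpha — does not account for positive iodoform
(G) compound kappa — does not account for burns with sooty flame
None of the listed candidates fits everything.

none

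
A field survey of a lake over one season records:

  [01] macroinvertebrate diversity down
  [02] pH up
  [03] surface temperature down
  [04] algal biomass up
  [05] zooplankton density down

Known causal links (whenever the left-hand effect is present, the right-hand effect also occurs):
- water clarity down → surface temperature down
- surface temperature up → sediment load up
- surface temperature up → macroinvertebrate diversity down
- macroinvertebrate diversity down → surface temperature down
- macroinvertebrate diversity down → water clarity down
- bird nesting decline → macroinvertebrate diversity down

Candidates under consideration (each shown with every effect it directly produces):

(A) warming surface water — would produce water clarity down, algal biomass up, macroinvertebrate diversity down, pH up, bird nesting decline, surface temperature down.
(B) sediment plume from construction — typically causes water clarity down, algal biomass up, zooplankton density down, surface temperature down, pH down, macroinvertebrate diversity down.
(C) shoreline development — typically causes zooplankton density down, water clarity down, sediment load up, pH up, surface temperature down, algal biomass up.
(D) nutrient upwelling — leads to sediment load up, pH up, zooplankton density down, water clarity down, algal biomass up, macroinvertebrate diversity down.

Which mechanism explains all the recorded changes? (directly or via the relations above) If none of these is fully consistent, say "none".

D

Per-candidate check:
(A) warming surface water — macroinvertebrate diversity down yes; pH up yes; surface temperature down yes; algal biomass up yes; zooplankton density down NO
(B) sediment plume from construction — macroinvertebrate diversity down yes; pH up NO; surface temperature down yes; algal biomass up yes; zooplankton density down yes
(C) shoreline development — macroinvertebrate diversity down NO; pH up yes; surface temperature down yes; algal biomass up yes; zooplankton density down yes
(D) nutrient upwelling — macroinvertebrate diversity down yes; pH up yes; surface temperature down yes (through macroinvertebrate diversity down → surface temperature down); algal biomass up yes; zooplankton density down yes
Only (D) is consistent with every observation.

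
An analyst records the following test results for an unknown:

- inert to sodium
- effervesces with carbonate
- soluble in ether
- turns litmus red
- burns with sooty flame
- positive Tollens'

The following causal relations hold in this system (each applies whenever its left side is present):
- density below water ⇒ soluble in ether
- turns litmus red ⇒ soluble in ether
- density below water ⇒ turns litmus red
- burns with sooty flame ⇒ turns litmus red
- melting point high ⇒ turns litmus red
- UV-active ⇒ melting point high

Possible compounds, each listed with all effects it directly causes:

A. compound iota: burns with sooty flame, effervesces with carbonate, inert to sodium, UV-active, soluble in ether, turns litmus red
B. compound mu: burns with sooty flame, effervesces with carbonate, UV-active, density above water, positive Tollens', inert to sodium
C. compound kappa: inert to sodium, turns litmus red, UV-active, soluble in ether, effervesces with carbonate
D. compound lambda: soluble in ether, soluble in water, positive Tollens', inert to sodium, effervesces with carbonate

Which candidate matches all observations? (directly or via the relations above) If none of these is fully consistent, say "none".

Checking each candidate against the observations:
(A) compound iota — inert to sodium match; effervesces with carbonate match; soluble in ether match; turns litmus red match; burns with sooty flame match; positive Tollens' miss
(B) compound mu — inert to sodium match; effervesces with carbonate match; soluble in ether match (by burns with sooty flame → turns litmus red → soluble in ether); turns litmus red match (by burns with sooty flame → turns litmus red); burns with sooty flame match; positive Tollens' match
(C) compound kappa — does not account for burns with sooty flame, positive Tollens'
(D) compound lambda — does not account for turns litmus red, burns with sooty flame
(B) is the only candidate with no mismatches.

B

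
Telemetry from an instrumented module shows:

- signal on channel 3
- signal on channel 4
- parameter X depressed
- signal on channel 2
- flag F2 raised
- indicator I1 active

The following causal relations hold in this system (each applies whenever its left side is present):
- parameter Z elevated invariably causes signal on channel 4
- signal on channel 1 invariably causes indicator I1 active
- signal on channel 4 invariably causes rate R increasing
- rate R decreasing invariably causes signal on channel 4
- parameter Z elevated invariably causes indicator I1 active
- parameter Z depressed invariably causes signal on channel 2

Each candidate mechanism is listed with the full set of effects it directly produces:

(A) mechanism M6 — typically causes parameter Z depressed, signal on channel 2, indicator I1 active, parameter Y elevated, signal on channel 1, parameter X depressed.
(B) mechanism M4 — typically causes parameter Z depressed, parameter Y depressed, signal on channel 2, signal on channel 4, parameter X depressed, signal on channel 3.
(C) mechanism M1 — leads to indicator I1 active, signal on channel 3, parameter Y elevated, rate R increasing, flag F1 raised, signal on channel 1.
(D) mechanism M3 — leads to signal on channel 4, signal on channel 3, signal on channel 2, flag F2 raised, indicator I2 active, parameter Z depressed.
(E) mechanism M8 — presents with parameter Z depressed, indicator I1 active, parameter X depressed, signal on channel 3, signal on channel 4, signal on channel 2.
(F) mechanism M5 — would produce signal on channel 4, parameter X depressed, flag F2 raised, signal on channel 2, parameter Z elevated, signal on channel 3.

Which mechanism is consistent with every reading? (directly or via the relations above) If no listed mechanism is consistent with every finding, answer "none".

Checking each candidate against the observations:
(A) mechanism M6 — signal on channel 3 NO; signal on channel 4 NO; parameter X depressed yes; signal on channel 2 yes; flag F2 raised NO; indicator I1 active yes
(B) mechanism M4 — does not account for flag F2 raised, indicator I1 active
(C) mechanism M1 — signal on channel 3 yes; signal on channel 4 NO; parameter X depressed NO; signal on channel 2 NO; flag F2 raised NO; indicator I1 active yes
(D) mechanism M3 — signal on channel 3 yes; signal on channel 4 yes; parameter X depressed NO; signal on channel 2 yes; flag F2 raised yes; indicator I1 active NO
(E) mechanism M8 — signal on channel 3 yes; signal on channel 4 yes; parameter X depressed yes; signal on channel 2 yes; flag F2 raised NO; indicator I1 active yes
(F) mechanism M5 — accounts for every observation (indicator I1 active by parameter Z elevated → indicator I1 active)
(F) alone accounts for all the evidence.

F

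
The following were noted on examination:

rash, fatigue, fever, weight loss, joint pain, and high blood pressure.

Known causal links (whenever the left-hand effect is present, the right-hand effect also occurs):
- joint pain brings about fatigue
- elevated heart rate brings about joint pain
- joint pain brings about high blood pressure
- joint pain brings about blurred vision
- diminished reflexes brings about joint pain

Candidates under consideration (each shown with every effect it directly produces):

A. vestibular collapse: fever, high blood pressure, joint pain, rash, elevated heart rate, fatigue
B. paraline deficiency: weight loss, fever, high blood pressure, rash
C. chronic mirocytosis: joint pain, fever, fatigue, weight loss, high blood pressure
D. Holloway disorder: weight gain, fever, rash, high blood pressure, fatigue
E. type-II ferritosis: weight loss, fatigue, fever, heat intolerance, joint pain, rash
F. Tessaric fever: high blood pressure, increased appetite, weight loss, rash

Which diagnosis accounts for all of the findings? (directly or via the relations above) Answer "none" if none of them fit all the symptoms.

E

Per-candidate check:
(A) vestibular collapse — rash +; fatigue +; fever +; weight loss -; joint pain +; high blood pressure +
(B) paraline deficiency — rash +; fatigue -; fever +; weight loss +; joint pain -; high blood pressure +
(C) chronic mirocytosis — rash -; fatigue +; fever +; weight loss +; joint pain +; high blood pressure +
(D) Holloway disorder — rash +; fatigue +; fever +; weight loss -; joint pain -; high blood pressure +
(E) type-II ferritosis — rash +; fatigue +; fever +; weight loss +; joint pain +; high blood pressure + (by joint pain → high blood pressure)
(F) Tessaric fever — does not account for fatigue, fever, joint pain
(E) is the only candidate with no mismatches.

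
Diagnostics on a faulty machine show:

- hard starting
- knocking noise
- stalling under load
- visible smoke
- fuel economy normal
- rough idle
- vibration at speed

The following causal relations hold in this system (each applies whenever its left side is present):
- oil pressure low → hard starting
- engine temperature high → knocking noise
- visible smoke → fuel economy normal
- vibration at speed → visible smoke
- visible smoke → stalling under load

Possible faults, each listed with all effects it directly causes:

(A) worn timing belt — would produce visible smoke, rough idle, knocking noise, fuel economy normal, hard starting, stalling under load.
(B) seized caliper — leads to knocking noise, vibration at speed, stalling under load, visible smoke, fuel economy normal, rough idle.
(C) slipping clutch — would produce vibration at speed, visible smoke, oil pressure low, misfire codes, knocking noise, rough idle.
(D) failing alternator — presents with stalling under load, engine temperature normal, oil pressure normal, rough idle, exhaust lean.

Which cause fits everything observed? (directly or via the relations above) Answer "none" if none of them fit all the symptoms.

Checking each candidate against the observations:
(A) worn timing belt — hard starting +; knocking noise +; stalling under load +; visible smoke +; fuel economy normal +; rough idle +; vibration at speed -
(B) seized caliper — hard starting -; knocking noise +; stalling under load +; visible smoke +; fuel economy normal +; rough idle +; vibration at speed +
(C) slipping clutch — accounts for every observation (hard starting through oil pressure low → hard starting)
(D) failing alternator — does not account for hard starting, knocking noise, visible smoke, fuel economy normal, vibration at speed
Only (C) is consistent with every observation.

C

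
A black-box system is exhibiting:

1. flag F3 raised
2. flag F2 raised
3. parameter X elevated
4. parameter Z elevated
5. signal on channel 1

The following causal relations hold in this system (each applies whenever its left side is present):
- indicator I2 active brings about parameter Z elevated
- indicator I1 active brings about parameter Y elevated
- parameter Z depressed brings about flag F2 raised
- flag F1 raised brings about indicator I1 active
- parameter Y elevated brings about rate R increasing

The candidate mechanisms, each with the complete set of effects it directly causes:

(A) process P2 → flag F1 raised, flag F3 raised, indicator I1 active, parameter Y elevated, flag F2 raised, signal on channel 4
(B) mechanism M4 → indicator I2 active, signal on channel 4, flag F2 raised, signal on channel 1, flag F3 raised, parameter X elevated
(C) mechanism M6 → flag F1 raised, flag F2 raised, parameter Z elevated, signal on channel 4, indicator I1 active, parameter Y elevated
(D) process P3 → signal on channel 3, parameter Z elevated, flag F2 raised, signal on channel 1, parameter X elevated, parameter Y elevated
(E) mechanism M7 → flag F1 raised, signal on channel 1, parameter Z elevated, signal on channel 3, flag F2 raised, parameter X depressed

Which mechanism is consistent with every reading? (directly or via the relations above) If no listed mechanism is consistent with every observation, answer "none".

B

Checking each candidate against the observations:
(A) process P2 — does not account for parameter X elevated, parameter Z elevated, signal on channel 1
(B) mechanism M4 — flag F3 raised match; flag F2 raised match; parameter X elevated match; parameter Z elevated match (through indicator I2 active → parameter Z elevated); signal on channel 1 match
(C) mechanism M6 — flag F3 raised miss; flag F2 raised match; parameter X elevated miss; parameter Z elevated match; signal on channel 1 miss
(D) process P3 — does not account for flag F3 raised
(E) mechanism M7 — flag F3 raised miss; flag F2 raised match; parameter X elevated miss; parameter Z elevated match; signal on channel 1 match
Only (B) is consistent with every observation.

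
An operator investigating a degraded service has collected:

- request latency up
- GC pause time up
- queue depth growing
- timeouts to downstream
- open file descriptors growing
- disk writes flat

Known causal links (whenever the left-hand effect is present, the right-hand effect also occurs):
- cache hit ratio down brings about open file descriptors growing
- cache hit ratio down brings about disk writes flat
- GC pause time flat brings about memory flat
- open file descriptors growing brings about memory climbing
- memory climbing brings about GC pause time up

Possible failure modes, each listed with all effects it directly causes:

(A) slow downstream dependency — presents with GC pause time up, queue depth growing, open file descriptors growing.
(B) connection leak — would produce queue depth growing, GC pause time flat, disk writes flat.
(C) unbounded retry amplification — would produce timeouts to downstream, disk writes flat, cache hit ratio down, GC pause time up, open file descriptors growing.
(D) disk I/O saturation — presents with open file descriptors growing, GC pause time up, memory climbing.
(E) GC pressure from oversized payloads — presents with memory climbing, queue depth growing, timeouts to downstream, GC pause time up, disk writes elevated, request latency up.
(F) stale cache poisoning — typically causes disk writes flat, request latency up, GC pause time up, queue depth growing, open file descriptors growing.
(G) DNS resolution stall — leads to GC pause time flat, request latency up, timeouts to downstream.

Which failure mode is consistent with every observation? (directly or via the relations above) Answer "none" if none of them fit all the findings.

Per-candidate check:
(A) slow downstream dependency — request latency up -; GC pause time up +; queue depth growing +; timeouts to downstream -; open file descriptors growing +; disk writes flat -
(B) connection leak — fails on request latency up, GC pause time up, timeouts to downstream, open file descriptors growing (predicts GC pause time flat, not GC pause time up)
(C) unbounded retry amplification — request latency up -; GC pause time up +; queue depth growing -; timeouts to downstream +; open file descriptors growing +; disk writes flat +
(D) disk I/O saturation — does not account for request latency up, queue depth growing, timeouts to downstream, disk writes flat
(E) GC pressure from oversized payloads — fails on open file descriptors growing, disk writes flat (predicts disk writes elevated, not disk writes flat)
(F) stale cache poisoning — request latency up +; GC pause time up +; queue depth growing +; timeouts to downstream -; open file descriptors growing +; disk writes flat +
(G) DNS resolution stall — request latency up +; GC pause time up -; queue depth growing -; timeouts to downstream +; open file descriptors growing -; disk writes flat -
None of the listed candidates fits everything.

none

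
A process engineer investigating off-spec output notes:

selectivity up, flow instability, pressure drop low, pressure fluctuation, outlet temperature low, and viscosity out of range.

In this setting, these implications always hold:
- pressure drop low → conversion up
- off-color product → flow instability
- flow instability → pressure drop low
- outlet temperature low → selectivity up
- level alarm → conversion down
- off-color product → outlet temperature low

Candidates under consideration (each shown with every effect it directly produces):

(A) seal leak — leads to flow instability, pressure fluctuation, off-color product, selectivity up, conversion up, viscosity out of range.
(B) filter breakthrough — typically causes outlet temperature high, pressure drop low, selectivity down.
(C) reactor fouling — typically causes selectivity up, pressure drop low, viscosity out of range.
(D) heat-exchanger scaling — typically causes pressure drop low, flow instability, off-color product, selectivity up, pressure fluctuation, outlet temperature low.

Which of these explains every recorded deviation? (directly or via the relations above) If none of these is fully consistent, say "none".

For each candidate, compare predicted effects to what was observed:
(A) seal leak — selectivity up yes; flow instability yes; pressure drop low yes (via flow instability → pressure drop low); pressure fluctuation yes; outlet temperature low yes (via off-color product → outlet temperature low); viscosity out of range yes
(B) filter breakthrough — selectivity up NO; flow instability NO; pressure drop low yes; pressure fluctuation NO; outlet temperature low NO; viscosity out of range NO
(C) reactor fouling — selectivity up yes; flow instability NO; pressure drop low yes; pressure fluctuation NO; outlet temperature low NO; viscosity out of range yes
(D) heat-exchanger scaling — does not account for viscosity out of range
(A) alone accounts for all the evidence.

A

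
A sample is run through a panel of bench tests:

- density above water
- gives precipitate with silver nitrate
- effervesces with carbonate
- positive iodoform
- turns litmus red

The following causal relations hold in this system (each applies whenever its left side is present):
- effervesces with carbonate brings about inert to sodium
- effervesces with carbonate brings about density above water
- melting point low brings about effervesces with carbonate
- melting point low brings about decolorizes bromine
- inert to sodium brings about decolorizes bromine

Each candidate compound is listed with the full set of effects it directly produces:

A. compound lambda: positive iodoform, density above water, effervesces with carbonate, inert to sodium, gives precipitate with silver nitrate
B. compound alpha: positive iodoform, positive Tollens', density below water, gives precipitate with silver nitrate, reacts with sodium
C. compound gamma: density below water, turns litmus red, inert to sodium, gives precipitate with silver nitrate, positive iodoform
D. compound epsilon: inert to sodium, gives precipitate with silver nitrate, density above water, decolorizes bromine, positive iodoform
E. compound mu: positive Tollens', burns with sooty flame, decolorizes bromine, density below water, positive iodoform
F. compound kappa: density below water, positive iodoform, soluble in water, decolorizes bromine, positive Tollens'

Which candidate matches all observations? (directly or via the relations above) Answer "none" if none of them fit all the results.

none

Checking each candidate against the observations:
(A) compound lambda — density above water ✓; gives precipitate with silver nitrate ✓; effervesces with carbonate ✓; positive iodoform ✓; turns litmus red ✗
(B) compound alpha — fails on density above water, effervesces with carbonate, turns litmus red (predicts density below water, not density above water)
(C) compound gamma — fails on density above water, effervesces with carbonate (predicts density below water, not density above water)
(D) compound epsilon — density above water ✓; gives precipitate with silver nitrate ✓; effervesces with carbonate ✗; positive iodoform ✓; turns litmus red ✗
(E) compound mu — density above water ✗; gives precipitate with silver nitrate ✗; effervesces with carbonate ✗; positive iodoform ✓; turns litmus red ✗
(F) compound kappa — density above water ✗; gives precipitate with silver nitrate ✗; effervesces with carbonate ✗; positive iodoform ✓; turns litmus red ✗
No candidate is consistent with all observations.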